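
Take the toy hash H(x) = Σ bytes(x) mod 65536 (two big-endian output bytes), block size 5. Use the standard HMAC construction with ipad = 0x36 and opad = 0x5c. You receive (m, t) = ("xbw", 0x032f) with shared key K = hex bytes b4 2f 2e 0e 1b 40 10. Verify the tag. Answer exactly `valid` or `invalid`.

Key hex bytes b4 2f 2e 0e 1b 40 10 is 7 bytes > B = 5, so hash it first: H(key) = 01 8a, then zero-pad to 5 bytes: K' = 01 8a 00 00 00.
K' ⊕ ipad = 37 bc 36 36 36; K' ⊕ opad = 5d d6 5c 5c 5c.
Inner hash: sum = 55+188+54+54+54+120+98+119 = 742 → 02 e6.
Outer hash (recomputed tag): sum = 93+214+92+92+92+2+230 = 815 → 03 2f.
Recomputed tag = 032f; claimed = 032f → match.

valid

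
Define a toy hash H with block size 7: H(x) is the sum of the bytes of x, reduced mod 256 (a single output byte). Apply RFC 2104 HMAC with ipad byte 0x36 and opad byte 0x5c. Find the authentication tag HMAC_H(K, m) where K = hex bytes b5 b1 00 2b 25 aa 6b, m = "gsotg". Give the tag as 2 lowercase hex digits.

Key hex bytes b5 b1 00 2b 25 aa 6b is exactly B = 7 bytes: K' = b5 b1 00 2b 25 aa 6b.
K' ⊕ ipad = 83 87 36 1d 13 9c 5d.  K' ⊕ opad = e9 ed 5c 77 79 f6 37.
Inner input = (K'⊕ipad) ∥ m = 83 87 36 1d 13 9c 5d ∥ 67 73 6f 74 67.
Inner hash: sum = 131+135+54+29+19+156+93+103+115+111+116+103 = 1165; mod 256 = 141 → 8d.
Outer input = (K'⊕opad) ∥ inner = e9 ed 5c 77 79 f6 37 ∥ 8d.
Outer hash (tag): sum = 233+237+92+119+121+246+55+141 = 1244; mod 256 = 220 → dc.

dc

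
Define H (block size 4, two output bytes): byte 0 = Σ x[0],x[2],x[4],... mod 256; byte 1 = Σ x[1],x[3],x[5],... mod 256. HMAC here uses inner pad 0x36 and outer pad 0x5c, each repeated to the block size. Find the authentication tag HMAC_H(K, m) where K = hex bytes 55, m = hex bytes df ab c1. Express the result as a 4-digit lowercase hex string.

9ecf

Key hex bytes 55 is 1 byte ≤ B = 4; zero-pad to 4 bytes: K' = 55 00 00 00.
K' ⊕ ipad = 63 36 36 36.  K' ⊕ opad = 09 5c 5c 5c.
Inner input = (K'⊕ipad) ∥ m = 63 36 36 36 ∥ df ab c1.
Inner hash: even-index sum = 569 mod 256 = 57; odd-index sum = 279 mod 256 = 23 → 39 17.
Outer input = (K'⊕opad) ∥ inner = 09 5c 5c 5c ∥ 39 17.
Outer hash (tag): even-index sum = 158 mod 256 = 158; odd-index sum = 207 mod 256 = 207 → 9e cf.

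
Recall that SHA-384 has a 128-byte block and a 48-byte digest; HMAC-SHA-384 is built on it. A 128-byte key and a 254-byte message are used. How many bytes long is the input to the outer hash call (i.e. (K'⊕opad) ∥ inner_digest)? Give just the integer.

Key is 128 ≤ 128 bytes, zero-padded: |K'| = 128.
Outer input = (K'⊕opad) ∥ H(inner) → 128 + 48 = 176 bytes.

176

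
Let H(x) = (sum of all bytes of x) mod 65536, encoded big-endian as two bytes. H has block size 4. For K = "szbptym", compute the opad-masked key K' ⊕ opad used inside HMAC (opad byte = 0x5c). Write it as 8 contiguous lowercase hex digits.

Key "szbptym" = 73 7a 62 70 74 79 6d is 7 bytes > B = 4, so hash it first: H(key) = 03 19, then zero-pad to 4 bytes: K' = 03 19 00 00.
XOR each byte with 0x5c: 03⊕5c=5f, 19⊕5c=45, 00⊕5c=5c, 00⊕5c=5c.

5f455c5c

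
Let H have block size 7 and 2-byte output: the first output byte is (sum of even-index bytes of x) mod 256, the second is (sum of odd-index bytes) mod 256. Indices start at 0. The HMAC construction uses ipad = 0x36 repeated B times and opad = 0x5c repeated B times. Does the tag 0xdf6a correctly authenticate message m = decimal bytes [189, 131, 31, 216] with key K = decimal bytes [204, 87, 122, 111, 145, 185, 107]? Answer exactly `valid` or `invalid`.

Key decimal bytes [204, 87, 122, 111, 145, 185, 107] = cc 57 7a 6f 91 b9 6b is exactly B = 7 bytes: K' = cc 57 7a 6f 91 b9 6b.
K' ⊕ ipad = fa 61 4c 59 a7 8f 5d; K' ⊕ opad = 90 0b 26 33 cd e5 37.
Inner hash: even-index sum = 933 mod 256 = 165; odd-index sum = 549 mod 256 = 37 → a5 25.
Outer hash (recomputed tag): even-index sum = 479 mod 256 = 223; odd-index sum = 456 mod 256 = 200 → df c8.
Recomputed tag = dfc8; claimed = df6a → mismatch.

invalid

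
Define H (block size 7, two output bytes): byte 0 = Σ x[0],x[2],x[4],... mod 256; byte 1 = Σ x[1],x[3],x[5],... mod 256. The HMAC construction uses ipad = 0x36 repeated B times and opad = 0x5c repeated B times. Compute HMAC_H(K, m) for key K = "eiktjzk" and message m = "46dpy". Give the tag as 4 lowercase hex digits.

Key "eiktjzk" = 65 69 6b 74 6a 7a 6b is exactly B = 7 bytes: K' = 65 69 6b 74 6a 7a 6b.
K' ⊕ ipad = 53 5f 5d 42 5c 4c 5d.  K' ⊕ opad = 39 35 37 28 36 26 37.
Inner input = (K'⊕ipad) ∥ m = 53 5f 5d 42 5c 4c 5d ∥ 34 36 64 70 79.
Inner hash: even-index sum = 527 mod 256 = 15; odd-index sum = 510 mod 256 = 254 → 0f fe.
Outer input = (K'⊕opad) ∥ inner = 39 35 37 28 36 26 37 ∥ 0f fe.
Outer hash (tag): even-index sum = 475 mod 256 = 219; odd-index sum = 146 mod 256 = 146 → db 92.

db92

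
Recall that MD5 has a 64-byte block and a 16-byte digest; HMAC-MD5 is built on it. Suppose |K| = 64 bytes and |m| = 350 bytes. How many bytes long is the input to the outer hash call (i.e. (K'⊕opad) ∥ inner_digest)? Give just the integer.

Key is 64 ≤ 64 bytes, zero-padded: |K'| = 64.
Outer input = (K'⊕opad) ∥ H(inner) → 64 + 16 = 80 bytes.

80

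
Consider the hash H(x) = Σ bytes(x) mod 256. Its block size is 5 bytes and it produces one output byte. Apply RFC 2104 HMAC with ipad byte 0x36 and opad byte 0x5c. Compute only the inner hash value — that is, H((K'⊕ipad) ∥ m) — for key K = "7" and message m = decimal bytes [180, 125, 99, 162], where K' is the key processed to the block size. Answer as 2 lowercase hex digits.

0f

Key "7" = 37 is 1 byte ≤ B = 5; zero-pad to 5 bytes: K' = 37 00 00 00 00.
K' ⊕ ipad = 01 36 36 36 36.
Inner input = 01 36 36 36 36 ∥ b4 7d 63 a2.
Inner hash: sum = 1+54+54+54+54+180+125+99+162 = 783; mod 256 = 15 → 0f.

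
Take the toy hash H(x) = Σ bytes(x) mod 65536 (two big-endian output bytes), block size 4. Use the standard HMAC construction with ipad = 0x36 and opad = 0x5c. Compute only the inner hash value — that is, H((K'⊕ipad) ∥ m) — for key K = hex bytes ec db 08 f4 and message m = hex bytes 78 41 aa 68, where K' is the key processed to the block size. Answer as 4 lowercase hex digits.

Key hex bytes ec db 08 f4 is exactly B = 4 bytes: K' = ec db 08 f4.
K' ⊕ ipad = da ed 3e c2.
Inner input = da ed 3e c2 ∥ 78 41 aa 68.
Inner hash: sum = 218+237+62+194+120+65+170+104 = 1170 → 04 92.

0492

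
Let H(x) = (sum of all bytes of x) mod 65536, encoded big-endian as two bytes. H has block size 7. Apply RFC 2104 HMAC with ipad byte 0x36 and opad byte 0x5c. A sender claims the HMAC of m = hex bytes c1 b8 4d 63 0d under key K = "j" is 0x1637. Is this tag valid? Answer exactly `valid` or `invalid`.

Key "j" = 6a is 1 byte ≤ B = 7; zero-pad to 7 bytes: K' = 6a 00 00 00 00 00 00.
K' ⊕ ipad = 5c 36 36 36 36 36 36; K' ⊕ opad = 36 5c 5c 5c 5c 5c 5c.
Inner hash: sum = 92+54+54+54+54+54+54+193+184+77+99+13 = 982 → 03 d6.
Outer hash (recomputed tag): sum = 54+92+92+92+92+92+92+3+214 = 823 → 03 37.
Recomputed tag = 0337; claimed = 1637 → mismatch.

invalid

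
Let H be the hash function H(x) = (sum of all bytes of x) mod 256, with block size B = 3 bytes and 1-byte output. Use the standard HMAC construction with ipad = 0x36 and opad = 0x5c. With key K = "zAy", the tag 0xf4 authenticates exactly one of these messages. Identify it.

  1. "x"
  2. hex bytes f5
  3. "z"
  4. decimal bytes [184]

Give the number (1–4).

3

Key "zAy" = 7a 41 79 is exactly B = 3 bytes: K' = 7a 41 79.
K' ⊕ ipad = 4c 77 4f; K' ⊕ opad = 26 1d 25.
m1: inner = H(4c 77 4f 78) = 8a; tag = H(26 1d 25 8a) = f2
m2: inner = H(4c 77 4f f5) = 07; tag = H(26 1d 25 07) = 6f
m3: inner = H(4c 77 4f 7a) = 8c; tag = H(26 1d 25 8c) = f4 ← matches
m4: inner = H(4c 77 4f b8) = ca; tag = H(26 1d 25 ca) = 32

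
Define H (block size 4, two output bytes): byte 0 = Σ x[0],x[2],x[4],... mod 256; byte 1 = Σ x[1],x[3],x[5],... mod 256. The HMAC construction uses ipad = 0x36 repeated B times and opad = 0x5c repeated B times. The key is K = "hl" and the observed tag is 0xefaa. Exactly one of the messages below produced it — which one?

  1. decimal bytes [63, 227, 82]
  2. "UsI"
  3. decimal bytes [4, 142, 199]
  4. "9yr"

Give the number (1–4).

Key "hl" = 68 6c is 2 bytes ≤ B = 4; zero-pad to 4 bytes: K' = 68 6c 00 00.
K' ⊕ ipad = 5e 5a 36 36; K' ⊕ opad = 34 30 5c 5c.
m1: inner = H(5e 5a 36 36 3f e3 52) = 25 73; tag = H(34 30 5c 5c 25 73) = b5ff
m2: inner = H(5e 5a 36 36 55 73 49) = 32 03; tag = H(34 30 5c 5c 32 03) = c28f
m3: inner = H(5e 5a 36 36 04 8e c7) = 5f 1e; tag = H(34 30 5c 5c 5f 1e) = efaa ← matches
m4: inner = H(5e 5a 36 36 39 79 72) = 3f 09; tag = H(34 30 5c 5c 3f 09) = cf95

3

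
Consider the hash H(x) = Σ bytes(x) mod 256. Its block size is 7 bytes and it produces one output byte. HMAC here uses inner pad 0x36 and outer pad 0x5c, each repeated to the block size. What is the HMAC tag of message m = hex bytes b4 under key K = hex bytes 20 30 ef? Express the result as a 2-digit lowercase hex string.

Key hex bytes 20 30 ef is 3 bytes ≤ B = 7; zero-pad to 7 bytes: K' = 20 30 ef 00 00 00 00.
K' ⊕ ipad = 16 06 d9 36 36 36 36.  K' ⊕ opad = 7c 6c b3 5c 5c 5c 5c.
Inner input = (K'⊕ipad) ∥ m = 16 06 d9 36 36 36 36 ∥ b4.
Inner hash: sum = 22+6+217+54+54+54+54+180 = 641; mod 256 = 129 → 81.
Outer input = (K'⊕opad) ∥ inner = 7c 6c b3 5c 5c 5c 5c ∥ 81.
Outer hash (tag): sum = 124+108+179+92+92+92+92+129 = 908; mod 256 = 140 → 8c.

8c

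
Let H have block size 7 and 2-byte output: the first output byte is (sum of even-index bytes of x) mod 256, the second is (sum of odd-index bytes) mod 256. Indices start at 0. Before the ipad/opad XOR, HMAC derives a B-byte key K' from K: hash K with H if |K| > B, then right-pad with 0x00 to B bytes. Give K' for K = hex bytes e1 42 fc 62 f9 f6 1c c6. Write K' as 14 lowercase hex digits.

f2600000000000

|K| = 8 > B = 7, so first hash the key.
H(K): even-index sum = 754 mod 256 = 242; odd-index sum = 608 mod 256 = 96 → f2 60.
Zero-pad H(K) = f2 60 to 7 bytes: K' = f2 60 00 00 00 00 00.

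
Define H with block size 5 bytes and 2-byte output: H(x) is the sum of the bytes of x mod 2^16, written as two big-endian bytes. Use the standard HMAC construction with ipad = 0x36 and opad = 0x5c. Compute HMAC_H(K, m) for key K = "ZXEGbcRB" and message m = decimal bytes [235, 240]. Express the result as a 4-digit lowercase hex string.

0292

Key "ZXEGbcRB" = 5a 58 45 47 62 63 52 42 is 8 bytes > B = 5, so hash it first: H(key) = 02 97, then zero-pad to 5 bytes: K' = 02 97 00 00 00.
K' ⊕ ipad = 34 a1 36 36 36.  K' ⊕ opad = 5e cb 5c 5c 5c.
Inner input = (K'⊕ipad) ∥ m = 34 a1 36 36 36 ∥ eb f0.
Inner hash: sum = 52+161+54+54+54+235+240 = 850 → 03 52.
Outer input = (K'⊕opad) ∥ inner = 5e cb 5c 5c 5c ∥ 03 52.
Outer hash (tag): sum = 94+203+92+92+92+3+82 = 658 → 02 92.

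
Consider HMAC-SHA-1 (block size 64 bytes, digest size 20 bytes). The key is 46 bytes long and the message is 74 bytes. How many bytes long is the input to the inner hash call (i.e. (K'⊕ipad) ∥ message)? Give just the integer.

138

Key is 46 ≤ 64 bytes, zero-padded: |K'| = 64.
Inner input = (K'⊕ipad) ∥ m → 64 + 74 = 138 bytes.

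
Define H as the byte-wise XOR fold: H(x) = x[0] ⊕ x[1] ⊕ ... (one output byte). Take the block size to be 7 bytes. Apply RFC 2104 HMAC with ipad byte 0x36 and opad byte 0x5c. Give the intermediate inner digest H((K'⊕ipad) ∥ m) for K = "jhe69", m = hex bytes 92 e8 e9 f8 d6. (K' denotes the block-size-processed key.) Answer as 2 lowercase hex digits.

Key "jhe69" = 6a 68 65 36 39 is 5 bytes ≤ B = 7; zero-pad to 7 bytes: K' = 6a 68 65 36 39 00 00.
K' ⊕ ipad = 5c 5e 53 00 0f 36 36.
Inner input = 5c 5e 53 00 0f 36 36 ∥ 92 e8 e9 f8 d6.
Inner hash: XOR 5c⊕5e⊕53⊕00⊕0f⊕36⊕36⊕92⊕e8⊕e9⊕f8⊕d6 = e3.

e3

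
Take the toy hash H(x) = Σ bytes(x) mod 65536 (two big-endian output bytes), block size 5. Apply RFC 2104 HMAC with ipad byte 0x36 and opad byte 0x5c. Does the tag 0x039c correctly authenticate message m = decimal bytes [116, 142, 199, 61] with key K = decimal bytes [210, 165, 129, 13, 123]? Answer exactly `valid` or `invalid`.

Key decimal bytes [210, 165, 129, 13, 123] = d2 a5 81 0d 7b is exactly B = 5 bytes: K' = d2 a5 81 0d 7b.
K' ⊕ ipad = e4 93 b7 3b 4d; K' ⊕ opad = 8e f9 dd 51 27.
Inner hash: sum = 228+147+183+59+77+116+142+199+61 = 1212 → 04 bc.
Outer hash (recomputed tag): sum = 142+249+221+81+39+4+188 = 924 → 03 9c.
Recomputed tag = 039c; claimed = 039c → match.

valid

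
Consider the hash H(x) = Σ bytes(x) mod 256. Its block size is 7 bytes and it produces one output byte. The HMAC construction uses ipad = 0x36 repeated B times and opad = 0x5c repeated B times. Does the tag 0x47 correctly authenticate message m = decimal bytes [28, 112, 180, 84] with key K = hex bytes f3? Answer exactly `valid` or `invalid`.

invalid

Key hex bytes f3 is 1 byte ≤ B = 7; zero-pad to 7 bytes: K' = f3 00 00 00 00 00 00.
K' ⊕ ipad = c5 36 36 36 36 36 36; K' ⊕ opad = af 5c 5c 5c 5c 5c 5c.
Inner hash: sum = 197+54+54+54+54+54+54+28+112+180+84 = 925; mod 256 = 157 → 9d.
Outer hash (recomputed tag): sum = 175+92+92+92+92+92+92+157 = 884; mod 256 = 116 → 74.
Recomputed tag = 74; claimed = 47 → mismatch.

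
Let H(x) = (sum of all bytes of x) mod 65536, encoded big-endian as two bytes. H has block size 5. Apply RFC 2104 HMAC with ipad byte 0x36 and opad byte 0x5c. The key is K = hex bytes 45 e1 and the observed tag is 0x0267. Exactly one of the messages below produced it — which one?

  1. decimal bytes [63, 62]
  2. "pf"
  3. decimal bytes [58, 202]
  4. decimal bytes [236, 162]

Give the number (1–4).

4

Key hex bytes 45 e1 is 2 bytes ≤ B = 5; zero-pad to 5 bytes: K' = 45 e1 00 00 00.
K' ⊕ ipad = 73 d7 36 36 36; K' ⊕ opad = 19 bd 5c 5c 5c.
m1: inner = H(73 d7 36 36 36 3f 3e) = 02 69; tag = H(19 bd 5c 5c 5c 02 69) = 0255
m2: inner = H(73 d7 36 36 36 70 66) = 02 c2; tag = H(19 bd 5c 5c 5c 02 c2) = 02ae
m3: inner = H(73 d7 36 36 36 3a ca) = 02 f0; tag = H(19 bd 5c 5c 5c 02 f0) = 02dc
m4: inner = H(73 d7 36 36 36 ec a2) = 03 7a; tag = H(19 bd 5c 5c 5c 03 7a) = 0267 ← matches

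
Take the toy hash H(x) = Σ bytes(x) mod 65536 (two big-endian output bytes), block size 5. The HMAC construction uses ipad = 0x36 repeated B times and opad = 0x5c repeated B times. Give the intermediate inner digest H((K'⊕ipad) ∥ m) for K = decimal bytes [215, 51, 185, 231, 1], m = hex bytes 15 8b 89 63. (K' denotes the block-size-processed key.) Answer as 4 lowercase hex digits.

0409

Key decimal bytes [215, 51, 185, 231, 1] = d7 33 b9 e7 01 is exactly B = 5 bytes: K' = d7 33 b9 e7 01.
K' ⊕ ipad = e1 05 8f d1 37.
Inner input = e1 05 8f d1 37 ∥ 15 8b 89 63.
Inner hash: sum = 225+5+143+209+55+21+139+137+99 = 1033 → 04 09.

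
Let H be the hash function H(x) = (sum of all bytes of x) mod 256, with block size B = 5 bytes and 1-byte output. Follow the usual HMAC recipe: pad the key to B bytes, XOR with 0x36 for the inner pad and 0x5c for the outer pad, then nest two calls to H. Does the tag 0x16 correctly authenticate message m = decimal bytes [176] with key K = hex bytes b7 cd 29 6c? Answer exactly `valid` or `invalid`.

Key hex bytes b7 cd 29 6c is 4 bytes ≤ B = 5; zero-pad to 5 bytes: K' = b7 cd 29 6c 00.
K' ⊕ ipad = 81 fb 1f 5a 36; K' ⊕ opad = eb 91 75 30 5c.
Inner hash: sum = 129+251+31+90+54+176 = 731; mod 256 = 219 → db.
Outer hash (recomputed tag): sum = 235+145+117+48+92+219 = 856; mod 256 = 88 → 58.
Recomputed tag = 58; claimed = 16 → mismatch.

invalid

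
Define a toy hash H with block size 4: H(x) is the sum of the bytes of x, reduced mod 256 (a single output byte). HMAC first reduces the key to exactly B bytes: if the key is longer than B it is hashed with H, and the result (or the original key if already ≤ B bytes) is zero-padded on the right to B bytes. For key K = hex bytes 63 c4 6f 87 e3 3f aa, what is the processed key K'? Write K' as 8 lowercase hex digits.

e9000000

|K| = 7 > B = 4, so first hash the key.
H(K): sum = 99+196+111+135+227+63+170 = 1001; mod 256 = 233 → e9.
Zero-pad H(K) = e9 to 4 bytes: K' = e9 00 00 00.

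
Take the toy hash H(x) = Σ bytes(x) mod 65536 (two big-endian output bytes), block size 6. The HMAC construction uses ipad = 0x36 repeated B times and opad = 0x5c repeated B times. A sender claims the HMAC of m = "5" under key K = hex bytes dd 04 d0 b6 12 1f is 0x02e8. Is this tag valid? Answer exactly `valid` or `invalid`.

valid

Key hex bytes dd 04 d0 b6 12 1f is exactly B = 6 bytes: K' = dd 04 d0 b6 12 1f.
K' ⊕ ipad = eb 32 e6 80 24 29; K' ⊕ opad = 81 58 8c ea 4e 43.
Inner hash: sum = 235+50+230+128+36+41+53 = 773 → 03 05.
Outer hash (recomputed tag): sum = 129+88+140+234+78+67+3+5 = 744 → 02 e8.
Recomputed tag = 02e8; claimed = 02e8 → match.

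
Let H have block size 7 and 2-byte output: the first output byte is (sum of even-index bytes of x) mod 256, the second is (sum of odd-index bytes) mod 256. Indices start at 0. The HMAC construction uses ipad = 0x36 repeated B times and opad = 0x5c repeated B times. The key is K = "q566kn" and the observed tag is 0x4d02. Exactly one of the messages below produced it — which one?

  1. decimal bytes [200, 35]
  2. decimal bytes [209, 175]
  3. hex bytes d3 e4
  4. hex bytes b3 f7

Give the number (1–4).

Key "q566kn" = 71 35 36 36 6b 6e is 6 bytes ≤ B = 7; zero-pad to 7 bytes: K' = 71 35 36 36 6b 6e 00.
K' ⊕ ipad = 47 03 00 00 5d 58 36; K' ⊕ opad = 2d 69 6a 6a 37 32 5c.
m1: inner = H(47 03 00 00 5d 58 36 c8 23) = fd 23; tag = H(2d 69 6a 6a 37 32 5c fd 23) = 4d02 ← matches
m2: inner = H(47 03 00 00 5d 58 36 d1 af) = 89 2c; tag = H(2d 69 6a 6a 37 32 5c 89 2c) = 568e
m3: inner = H(47 03 00 00 5d 58 36 d3 e4) = be 2e; tag = H(2d 69 6a 6a 37 32 5c be 2e) = 58c3
m4: inner = H(47 03 00 00 5d 58 36 b3 f7) = d1 0e; tag = H(2d 69 6a 6a 37 32 5c d1 0e) = 38d6

1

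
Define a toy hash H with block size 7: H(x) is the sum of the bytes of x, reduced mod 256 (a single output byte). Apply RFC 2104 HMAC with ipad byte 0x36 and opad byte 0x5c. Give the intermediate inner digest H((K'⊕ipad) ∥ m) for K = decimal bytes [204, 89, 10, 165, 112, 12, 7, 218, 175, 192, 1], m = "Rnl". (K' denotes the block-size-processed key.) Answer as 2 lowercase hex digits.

Key decimal bytes [204, 89, 10, 165, 112, 12, 7, 218, 175, 192, 1] = cc 59 0a a5 70 0c 07 da af c0 01 is 11 bytes > B = 7, so hash it first: H(key) = a1, then zero-pad to 7 bytes: K' = a1 00 00 00 00 00 00.
K' ⊕ ipad = 97 36 36 36 36 36 36.
Inner input = 97 36 36 36 36 36 36 ∥ 52 6e 6c.
Inner hash: sum = 151+54+54+54+54+54+54+82+110+108 = 775; mod 256 = 7 → 07.

07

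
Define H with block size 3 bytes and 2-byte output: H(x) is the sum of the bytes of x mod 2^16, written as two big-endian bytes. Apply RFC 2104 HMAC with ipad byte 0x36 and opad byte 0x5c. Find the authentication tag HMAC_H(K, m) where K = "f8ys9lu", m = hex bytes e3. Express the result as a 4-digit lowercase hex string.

0292

Key "f8ys9lu" = 66 38 79 73 39 6c 75 is 7 bytes > B = 3, so hash it first: H(key) = 02 a4, then zero-pad to 3 bytes: K' = 02 a4 00.
K' ⊕ ipad = 34 92 36.  K' ⊕ opad = 5e f8 5c.
Inner input = (K'⊕ipad) ∥ m = 34 92 36 ∥ e3.
Inner hash: sum = 52+146+54+227 = 479 → 01 df.
Outer input = (K'⊕opad) ∥ inner = 5e f8 5c ∥ 01 df.
Outer hash (tag): sum = 94+248+92+1+223 = 658 → 02 92.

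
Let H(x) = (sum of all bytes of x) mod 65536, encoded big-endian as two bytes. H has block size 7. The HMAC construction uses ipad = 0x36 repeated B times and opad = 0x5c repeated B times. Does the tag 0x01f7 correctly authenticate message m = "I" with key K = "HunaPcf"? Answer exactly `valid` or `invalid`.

valid

Key "HunaPcf" = 48 75 6e 61 50 63 66 is exactly B = 7 bytes: K' = 48 75 6e 61 50 63 66.
K' ⊕ ipad = 7e 43 58 57 66 55 50; K' ⊕ opad = 14 29 32 3d 0c 3f 3a.
Inner hash: sum = 126+67+88+87+102+85+80+73 = 708 → 02 c4.
Outer hash (recomputed tag): sum = 20+41+50+61+12+63+58+2+196 = 503 → 01 f7.
Recomputed tag = 01f7; claimed = 01f7 → match.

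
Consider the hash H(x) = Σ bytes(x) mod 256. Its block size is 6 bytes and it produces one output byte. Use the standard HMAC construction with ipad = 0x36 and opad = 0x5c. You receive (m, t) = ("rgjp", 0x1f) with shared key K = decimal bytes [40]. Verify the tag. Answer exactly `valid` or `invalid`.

Key decimal bytes [40] = 28 is 1 byte ≤ B = 6; zero-pad to 6 bytes: K' = 28 00 00 00 00 00.
K' ⊕ ipad = 1e 36 36 36 36 36; K' ⊕ opad = 74 5c 5c 5c 5c 5c.
Inner hash: sum = 30+54+54+54+54+54+114+103+106+112 = 735; mod 256 = 223 → df.
Outer hash (recomputed tag): sum = 116+92+92+92+92+92+223 = 799; mod 256 = 31 → 1f.
Recomputed tag = 1f; claimed = 1f → match.

valid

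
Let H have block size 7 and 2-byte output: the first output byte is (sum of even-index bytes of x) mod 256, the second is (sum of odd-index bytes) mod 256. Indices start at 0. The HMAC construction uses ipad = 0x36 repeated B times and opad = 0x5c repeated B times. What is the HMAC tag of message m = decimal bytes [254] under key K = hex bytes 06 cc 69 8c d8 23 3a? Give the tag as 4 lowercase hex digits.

Key hex bytes 06 cc 69 8c d8 23 3a is exactly B = 7 bytes: K' = 06 cc 69 8c d8 23 3a.
K' ⊕ ipad = 30 fa 5f ba ee 15 0c.  K' ⊕ opad = 5a 90 35 d0 84 7f 66.
Inner input = (K'⊕ipad) ∥ m = 30 fa 5f ba ee 15 0c ∥ fe.
Inner hash: even-index sum = 393 mod 256 = 137; odd-index sum = 711 mod 256 = 199 → 89 c7.
Outer input = (K'⊕opad) ∥ inner = 5a 90 35 d0 84 7f 66 ∥ 89 c7.
Outer hash (tag): even-index sum = 576 mod 256 = 64; odd-index sum = 616 mod 256 = 104 → 40 68.

4068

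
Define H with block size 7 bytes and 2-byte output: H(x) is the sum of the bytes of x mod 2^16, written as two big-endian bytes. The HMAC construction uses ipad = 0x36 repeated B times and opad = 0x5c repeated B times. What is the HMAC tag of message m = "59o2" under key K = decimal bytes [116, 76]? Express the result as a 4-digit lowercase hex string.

Key decimal bytes [116, 76] = 74 4c is 2 bytes ≤ B = 7; zero-pad to 7 bytes: K' = 74 4c 00 00 00 00 00.
K' ⊕ ipad = 42 7a 36 36 36 36 36.  K' ⊕ opad = 28 10 5c 5c 5c 5c 5c.
Inner input = (K'⊕ipad) ∥ m = 42 7a 36 36 36 36 36 ∥ 35 39 6f 32.
Inner hash: sum = 66+122+54+54+54+54+54+53+57+111+50 = 729 → 02 d9.
Outer input = (K'⊕opad) ∥ inner = 28 10 5c 5c 5c 5c 5c ∥ 02 d9.
Outer hash (tag): sum = 40+16+92+92+92+92+92+2+217 = 735 → 02 df.

02df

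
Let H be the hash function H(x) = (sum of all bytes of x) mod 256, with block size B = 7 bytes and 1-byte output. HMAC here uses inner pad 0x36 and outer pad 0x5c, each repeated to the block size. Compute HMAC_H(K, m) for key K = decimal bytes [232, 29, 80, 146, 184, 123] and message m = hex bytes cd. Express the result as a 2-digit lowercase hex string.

27

Key decimal bytes [232, 29, 80, 146, 184, 123] = e8 1d 50 92 b8 7b is 6 bytes ≤ B = 7; zero-pad to 7 bytes: K' = e8 1d 50 92 b8 7b 00.
K' ⊕ ipad = de 2b 66 a4 8e 4d 36.  K' ⊕ opad = b4 41 0c ce e4 27 5c.
Inner input = (K'⊕ipad) ∥ m = de 2b 66 a4 8e 4d 36 ∥ cd.
Inner hash: sum = 222+43+102+164+142+77+54+205 = 1009; mod 256 = 241 → f1.
Outer input = (K'⊕opad) ∥ inner = b4 41 0c ce e4 27 5c ∥ f1.
Outer hash (tag): sum = 180+65+12+206+228+39+92+241 = 1063; mod 256 = 39 → 27.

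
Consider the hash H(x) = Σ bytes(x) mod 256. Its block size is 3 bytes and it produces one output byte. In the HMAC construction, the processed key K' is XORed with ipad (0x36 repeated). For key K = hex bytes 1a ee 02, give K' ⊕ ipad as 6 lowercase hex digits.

2cd834

Key hex bytes 1a ee 02 is exactly B = 3 bytes: K' = 1a ee 02.
XOR each byte with 0x36: 1a⊕36=2c, ee⊕36=d8, 02⊕36=34.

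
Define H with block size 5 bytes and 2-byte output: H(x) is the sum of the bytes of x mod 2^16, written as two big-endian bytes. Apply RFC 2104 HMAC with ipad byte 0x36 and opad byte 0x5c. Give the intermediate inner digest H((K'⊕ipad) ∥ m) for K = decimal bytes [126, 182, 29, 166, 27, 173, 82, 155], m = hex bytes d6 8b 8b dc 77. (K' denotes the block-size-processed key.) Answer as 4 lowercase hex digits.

04b0

Key decimal bytes [126, 182, 29, 166, 27, 173, 82, 155] = 7e b6 1d a6 1b ad 52 9b is 8 bytes > B = 5, so hash it first: H(key) = 03 ac, then zero-pad to 5 bytes: K' = 03 ac 00 00 00.
K' ⊕ ipad = 35 9a 36 36 36.
Inner input = 35 9a 36 36 36 ∥ d6 8b 8b dc 77.
Inner hash: sum = 53+154+54+54+54+214+139+139+220+119 = 1200 → 04 b0.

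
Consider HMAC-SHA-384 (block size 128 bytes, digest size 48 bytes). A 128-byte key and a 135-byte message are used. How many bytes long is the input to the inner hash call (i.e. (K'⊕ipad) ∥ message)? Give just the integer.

Key is 128 ≤ 128 bytes, zero-padded: |K'| = 128.
Inner input = (K'⊕ipad) ∥ m → 128 + 135 = 263 bytes.

263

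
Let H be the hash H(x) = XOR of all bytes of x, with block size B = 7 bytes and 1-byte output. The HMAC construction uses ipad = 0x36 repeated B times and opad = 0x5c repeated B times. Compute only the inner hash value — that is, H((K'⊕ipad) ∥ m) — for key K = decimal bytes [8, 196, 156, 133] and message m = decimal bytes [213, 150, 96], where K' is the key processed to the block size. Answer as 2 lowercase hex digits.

c0

Key decimal bytes [8, 196, 156, 133] = 08 c4 9c 85 is 4 bytes ≤ B = 7; zero-pad to 7 bytes: K' = 08 c4 9c 85 00 00 00.
K' ⊕ ipad = 3e f2 aa b3 36 36 36.
Inner input = 3e f2 aa b3 36 36 36 ∥ d5 96 60.
Inner hash: XOR 3e⊕f2⊕aa⊕b3⊕36⊕36⊕36⊕d5⊕96⊕60 = c0.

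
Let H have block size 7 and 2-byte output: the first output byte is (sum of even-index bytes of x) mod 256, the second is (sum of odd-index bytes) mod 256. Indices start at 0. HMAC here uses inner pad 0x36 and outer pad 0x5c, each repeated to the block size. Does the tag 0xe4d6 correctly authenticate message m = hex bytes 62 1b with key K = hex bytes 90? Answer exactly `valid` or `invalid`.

Key hex bytes 90 is 1 byte ≤ B = 7; zero-pad to 7 bytes: K' = 90 00 00 00 00 00 00.
K' ⊕ ipad = a6 36 36 36 36 36 36; K' ⊕ opad = cc 5c 5c 5c 5c 5c 5c.
Inner hash: even-index sum = 355 mod 256 = 99; odd-index sum = 260 mod 256 = 4 → 63 04.
Outer hash (recomputed tag): even-index sum = 484 mod 256 = 228; odd-index sum = 375 mod 256 = 119 → e4 77.
Recomputed tag = e477; claimed = e4d6 → mismatch.

invalid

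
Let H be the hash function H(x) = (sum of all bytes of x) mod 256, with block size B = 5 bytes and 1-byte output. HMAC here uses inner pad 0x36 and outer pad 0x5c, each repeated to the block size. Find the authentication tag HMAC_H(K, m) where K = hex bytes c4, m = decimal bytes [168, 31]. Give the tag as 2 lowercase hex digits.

Key hex bytes c4 is 1 byte ≤ B = 5; zero-pad to 5 bytes: K' = c4 00 00 00 00.
K' ⊕ ipad = f2 36 36 36 36.  K' ⊕ opad = 98 5c 5c 5c 5c.
Inner input = (K'⊕ipad) ∥ m = f2 36 36 36 36 ∥ a8 1f.
Inner hash: sum = 242+54+54+54+54+168+31 = 657; mod 256 = 145 → 91.
Outer input = (K'⊕opad) ∥ inner = 98 5c 5c 5c 5c ∥ 91.
Outer hash (tag): sum = 152+92+92+92+92+145 = 665; mod 256 = 153 → 99.

99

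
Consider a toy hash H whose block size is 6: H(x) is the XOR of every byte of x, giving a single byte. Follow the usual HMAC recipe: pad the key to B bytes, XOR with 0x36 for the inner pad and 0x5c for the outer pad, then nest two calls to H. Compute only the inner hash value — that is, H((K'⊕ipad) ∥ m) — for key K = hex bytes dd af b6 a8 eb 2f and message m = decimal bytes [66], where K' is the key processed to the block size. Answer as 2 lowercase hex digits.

Key hex bytes dd af b6 a8 eb 2f is exactly B = 6 bytes: K' = dd af b6 a8 eb 2f.
K' ⊕ ipad = eb 99 80 9e dd 19.
Inner input = eb 99 80 9e dd 19 ∥ 42.
Inner hash: XOR eb⊕99⊕80⊕9e⊕dd⊕19⊕42 = ea.

ea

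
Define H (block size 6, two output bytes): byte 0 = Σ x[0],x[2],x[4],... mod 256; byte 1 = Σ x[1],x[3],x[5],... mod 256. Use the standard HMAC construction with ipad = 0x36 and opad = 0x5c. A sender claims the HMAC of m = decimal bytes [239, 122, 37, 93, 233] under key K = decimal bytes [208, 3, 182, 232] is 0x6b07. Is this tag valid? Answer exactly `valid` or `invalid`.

invalid

Key decimal bytes [208, 3, 182, 232] = d0 03 b6 e8 is 4 bytes ≤ B = 6; zero-pad to 6 bytes: K' = d0 03 b6 e8 00 00.
K' ⊕ ipad = e6 35 80 de 36 36; K' ⊕ opad = 8c 5f ea b4 5c 5c.
Inner hash: even-index sum = 921 mod 256 = 153; odd-index sum = 544 mod 256 = 32 → 99 20.
Outer hash (recomputed tag): even-index sum = 619 mod 256 = 107; odd-index sum = 399 mod 256 = 143 → 6b 8f.
Recomputed tag = 6b8f; claimed = 6b07 → mismatch.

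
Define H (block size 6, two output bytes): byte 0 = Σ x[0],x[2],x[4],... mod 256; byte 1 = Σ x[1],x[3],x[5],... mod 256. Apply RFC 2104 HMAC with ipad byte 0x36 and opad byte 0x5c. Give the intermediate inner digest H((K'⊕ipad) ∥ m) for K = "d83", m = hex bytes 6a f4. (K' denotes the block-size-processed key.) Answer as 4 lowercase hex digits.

f76e

Key "d83" = 64 38 33 is 3 bytes ≤ B = 6; zero-pad to 6 bytes: K' = 64 38 33 00 00 00.
K' ⊕ ipad = 52 0e 05 36 36 36.
Inner input = 52 0e 05 36 36 36 ∥ 6a f4.
Inner hash: even-index sum = 247 mod 256 = 247; odd-index sum = 366 mod 256 = 110 → f7 6e.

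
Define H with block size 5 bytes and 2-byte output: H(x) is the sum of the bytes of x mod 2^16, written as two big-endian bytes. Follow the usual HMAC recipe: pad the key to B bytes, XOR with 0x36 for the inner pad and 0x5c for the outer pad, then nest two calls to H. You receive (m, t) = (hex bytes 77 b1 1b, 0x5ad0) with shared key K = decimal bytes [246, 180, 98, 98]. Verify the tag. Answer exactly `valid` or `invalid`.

Key decimal bytes [246, 180, 98, 98] = f6 b4 62 62 is 4 bytes ≤ B = 5; zero-pad to 5 bytes: K' = f6 b4 62 62 00.
K' ⊕ ipad = c0 82 54 54 36; K' ⊕ opad = aa e8 3e 3e 5c.
Inner hash: sum = 192+130+84+84+54+119+177+27 = 867 → 03 63.
Outer hash (recomputed tag): sum = 170+232+62+62+92+3+99 = 720 → 02 d0.
Recomputed tag = 02d0; claimed = 5ad0 → mismatch.

invalid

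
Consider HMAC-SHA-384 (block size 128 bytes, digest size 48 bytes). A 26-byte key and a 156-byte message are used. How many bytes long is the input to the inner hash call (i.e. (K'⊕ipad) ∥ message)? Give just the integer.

Key is 26 ≤ 128 bytes, zero-padded: |K'| = 128.
Inner input = (K'⊕ipad) ∥ m → 128 + 156 = 284 bytes.

284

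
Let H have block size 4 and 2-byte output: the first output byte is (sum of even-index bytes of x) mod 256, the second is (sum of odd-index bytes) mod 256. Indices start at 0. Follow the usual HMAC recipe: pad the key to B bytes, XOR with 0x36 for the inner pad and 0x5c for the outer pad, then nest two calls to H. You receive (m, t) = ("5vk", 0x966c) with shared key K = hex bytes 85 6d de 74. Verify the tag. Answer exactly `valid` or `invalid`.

valid

Key hex bytes 85 6d de 74 is exactly B = 4 bytes: K' = 85 6d de 74.
K' ⊕ ipad = b3 5b e8 42; K' ⊕ opad = d9 31 82 28.
Inner hash: even-index sum = 571 mod 256 = 59; odd-index sum = 275 mod 256 = 19 → 3b 13.
Outer hash (recomputed tag): even-index sum = 406 mod 256 = 150; odd-index sum = 108 mod 256 = 108 → 96 6c.
Recomputed tag = 966c; claimed = 966c → match.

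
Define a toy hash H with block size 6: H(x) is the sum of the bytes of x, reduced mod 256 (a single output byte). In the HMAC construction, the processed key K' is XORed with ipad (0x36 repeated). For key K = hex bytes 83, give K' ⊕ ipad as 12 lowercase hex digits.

b53636363636

Key hex bytes 83 is 1 byte ≤ B = 6; zero-pad to 6 bytes: K' = 83 00 00 00 00 00.
XOR each byte with 0x36: 83⊕36=b5, 00⊕36=36, 00⊕36=36, 00⊕36=36, 00⊕36=36, 00⊕36=36.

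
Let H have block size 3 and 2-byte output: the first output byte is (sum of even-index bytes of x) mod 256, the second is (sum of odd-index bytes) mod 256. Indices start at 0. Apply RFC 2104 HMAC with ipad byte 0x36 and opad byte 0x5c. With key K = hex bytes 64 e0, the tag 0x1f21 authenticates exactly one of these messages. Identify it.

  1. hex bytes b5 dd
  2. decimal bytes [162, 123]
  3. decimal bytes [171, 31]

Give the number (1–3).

1

Key hex bytes 64 e0 is 2 bytes ≤ B = 3; zero-pad to 3 bytes: K' = 64 e0 00.
K' ⊕ ipad = 52 d6 36; K' ⊕ opad = 38 bc 5c.
m1: inner = H(52 d6 36 b5 dd) = 65 8b; tag = H(38 bc 5c 65 8b) = 1f21 ← matches
m2: inner = H(52 d6 36 a2 7b) = 03 78; tag = H(38 bc 5c 03 78) = 0cbf
m3: inner = H(52 d6 36 ab 1f) = a7 81; tag = H(38 bc 5c a7 81) = 1563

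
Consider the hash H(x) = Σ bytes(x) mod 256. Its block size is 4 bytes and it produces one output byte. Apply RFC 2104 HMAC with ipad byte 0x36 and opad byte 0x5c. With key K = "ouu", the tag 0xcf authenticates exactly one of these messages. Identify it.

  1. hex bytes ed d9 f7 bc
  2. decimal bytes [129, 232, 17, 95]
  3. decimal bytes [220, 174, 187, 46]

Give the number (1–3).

2

Key "ouu" = 6f 75 75 is 3 bytes ≤ B = 4; zero-pad to 4 bytes: K' = 6f 75 75 00.
K' ⊕ ipad = 59 43 43 36; K' ⊕ opad = 33 29 29 5c.
m1: inner = H(59 43 43 36 ed d9 f7 bc) = 8e; tag = H(33 29 29 5c 8e) = 6f
m2: inner = H(59 43 43 36 81 e8 11 5f) = ee; tag = H(33 29 29 5c ee) = cf ← matches
m3: inner = H(59 43 43 36 dc ae bb 2e) = 88; tag = H(33 29 29 5c 88) = 69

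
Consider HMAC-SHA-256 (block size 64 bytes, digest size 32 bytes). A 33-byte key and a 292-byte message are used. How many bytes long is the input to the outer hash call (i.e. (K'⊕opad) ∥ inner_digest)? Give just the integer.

96

Key is 33 ≤ 64 bytes, zero-padded: |K'| = 64.
Outer input = (K'⊕opad) ∥ H(inner) → 64 + 32 = 96 bytes.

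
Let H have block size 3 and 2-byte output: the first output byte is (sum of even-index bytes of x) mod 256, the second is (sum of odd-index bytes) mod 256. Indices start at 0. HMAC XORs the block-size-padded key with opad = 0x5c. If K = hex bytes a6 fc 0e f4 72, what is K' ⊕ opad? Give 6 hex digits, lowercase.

7aac5c

Key hex bytes a6 fc 0e f4 72 is 5 bytes > B = 3, so hash it first: H(key) = 26 f0, then zero-pad to 3 bytes: K' = 26 f0 00.
XOR each byte with 0x5c: 26⊕5c=7a, f0⊕5c=ac, 00⊕5c=5c.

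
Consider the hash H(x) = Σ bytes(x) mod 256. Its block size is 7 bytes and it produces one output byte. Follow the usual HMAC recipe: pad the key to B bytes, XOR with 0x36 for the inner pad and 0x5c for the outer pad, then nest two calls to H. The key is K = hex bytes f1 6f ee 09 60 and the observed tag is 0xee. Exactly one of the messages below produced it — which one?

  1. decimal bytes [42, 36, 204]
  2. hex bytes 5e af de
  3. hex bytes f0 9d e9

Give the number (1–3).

Key hex bytes f1 6f ee 09 60 is 5 bytes ≤ B = 7; zero-pad to 7 bytes: K' = f1 6f ee 09 60 00 00.
K' ⊕ ipad = c7 59 d8 3f 56 36 36; K' ⊕ opad = ad 33 b2 55 3c 5c 5c.
m1: inner = H(c7 59 d8 3f 56 36 36 2a 24 cc) = 13; tag = H(ad 33 b2 55 3c 5c 5c 13) = ee ← matches
m2: inner = H(c7 59 d8 3f 56 36 36 5e af de) = e4; tag = H(ad 33 b2 55 3c 5c 5c e4) = bf
m3: inner = H(c7 59 d8 3f 56 36 36 f0 9d e9) = 6f; tag = H(ad 33 b2 55 3c 5c 5c 6f) = 4a

1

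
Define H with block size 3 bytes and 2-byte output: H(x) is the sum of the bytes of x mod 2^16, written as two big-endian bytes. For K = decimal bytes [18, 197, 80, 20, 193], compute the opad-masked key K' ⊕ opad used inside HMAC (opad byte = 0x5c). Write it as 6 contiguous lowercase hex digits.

5da05c

Key decimal bytes [18, 197, 80, 20, 193] = 12 c5 50 14 c1 is 5 bytes > B = 3, so hash it first: H(key) = 01 fc, then zero-pad to 3 bytes: K' = 01 fc 00.
XOR each byte with 0x5c: 01⊕5c=5d, fc⊕5c=a0, 00⊕5c=5c.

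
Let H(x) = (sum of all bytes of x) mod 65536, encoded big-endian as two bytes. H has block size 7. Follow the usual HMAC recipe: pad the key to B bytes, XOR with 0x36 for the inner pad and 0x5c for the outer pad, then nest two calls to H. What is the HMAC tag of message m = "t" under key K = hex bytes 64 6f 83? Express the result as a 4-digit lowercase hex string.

0368

Key hex bytes 64 6f 83 is 3 bytes ≤ B = 7; zero-pad to 7 bytes: K' = 64 6f 83 00 00 00 00.
K' ⊕ ipad = 52 59 b5 36 36 36 36.  K' ⊕ opad = 38 33 df 5c 5c 5c 5c.
Inner input = (K'⊕ipad) ∥ m = 52 59 b5 36 36 36 36 ∥ 74.
Inner hash: sum = 82+89+181+54+54+54+54+116 = 684 → 02 ac.
Outer input = (K'⊕opad) ∥ inner = 38 33 df 5c 5c 5c 5c ∥ 02 ac.
Outer hash (tag): sum = 56+51+223+92+92+92+92+2+172 = 872 → 03 68.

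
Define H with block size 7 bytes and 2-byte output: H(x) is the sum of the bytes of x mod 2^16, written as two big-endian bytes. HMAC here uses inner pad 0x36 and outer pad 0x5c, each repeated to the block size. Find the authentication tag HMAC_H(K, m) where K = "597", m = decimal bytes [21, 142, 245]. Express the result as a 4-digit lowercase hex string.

032e

Key "597" = 35 39 37 is 3 bytes ≤ B = 7; zero-pad to 7 bytes: K' = 35 39 37 00 00 00 00.
K' ⊕ ipad = 03 0f 01 36 36 36 36.  K' ⊕ opad = 69 65 6b 5c 5c 5c 5c.
Inner input = (K'⊕ipad) ∥ m = 03 0f 01 36 36 36 36 ∥ 15 8e f5.
Inner hash: sum = 3+15+1+54+54+54+54+21+142+245 = 643 → 02 83.
Outer input = (K'⊕opad) ∥ inner = 69 65 6b 5c 5c 5c 5c ∥ 02 83.
Outer hash (tag): sum = 105+101+107+92+92+92+92+2+131 = 814 → 03 2e.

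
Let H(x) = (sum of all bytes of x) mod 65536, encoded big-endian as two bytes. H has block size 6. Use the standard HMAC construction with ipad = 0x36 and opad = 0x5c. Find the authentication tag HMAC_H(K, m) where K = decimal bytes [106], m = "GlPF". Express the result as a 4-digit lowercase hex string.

Key decimal bytes [106] = 6a is 1 byte ≤ B = 6; zero-pad to 6 bytes: K' = 6a 00 00 00 00 00.
K' ⊕ ipad = 5c 36 36 36 36 36.  K' ⊕ opad = 36 5c 5c 5c 5c 5c.
Inner input = (K'⊕ipad) ∥ m = 5c 36 36 36 36 36 ∥ 47 6c 50 46.
Inner hash: sum = 92+54+54+54+54+54+71+108+80+70 = 691 → 02 b3.
Outer input = (K'⊕opad) ∥ inner = 36 5c 5c 5c 5c 5c ∥ 02 b3.
Outer hash (tag): sum = 54+92+92+92+92+92+2+179 = 695 → 02 b7.

02b7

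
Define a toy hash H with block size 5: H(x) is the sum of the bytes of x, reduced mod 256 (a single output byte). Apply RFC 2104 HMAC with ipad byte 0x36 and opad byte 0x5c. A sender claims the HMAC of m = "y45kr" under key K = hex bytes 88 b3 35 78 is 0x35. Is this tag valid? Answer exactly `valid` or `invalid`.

valid

Key hex bytes 88 b3 35 78 is 4 bytes ≤ B = 5; zero-pad to 5 bytes: K' = 88 b3 35 78 00.
K' ⊕ ipad = be 85 03 4e 36; K' ⊕ opad = d4 ef 69 24 5c.
Inner hash: sum = 190+133+3+78+54+121+52+53+107+114 = 905; mod 256 = 137 → 89.
Outer hash (recomputed tag): sum = 212+239+105+36+92+137 = 821; mod 256 = 53 → 35.
Recomputed tag = 35; claimed = 35 → match.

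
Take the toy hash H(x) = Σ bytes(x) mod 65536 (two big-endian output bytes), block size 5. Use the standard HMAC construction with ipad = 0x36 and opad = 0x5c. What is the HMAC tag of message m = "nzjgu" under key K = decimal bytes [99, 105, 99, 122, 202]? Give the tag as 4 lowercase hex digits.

01f2

Key decimal bytes [99, 105, 99, 122, 202] = 63 69 63 7a ca is exactly B = 5 bytes: K' = 63 69 63 7a ca.
K' ⊕ ipad = 55 5f 55 4c fc.  K' ⊕ opad = 3f 35 3f 26 96.
Inner input = (K'⊕ipad) ∥ m = 55 5f 55 4c fc ∥ 6e 7a 6a 67 75.
Inner hash: sum = 85+95+85+76+252+110+122+106+103+117 = 1151 → 04 7f.
Outer input = (K'⊕opad) ∥ inner = 3f 35 3f 26 96 ∥ 04 7f.
Outer hash (tag): sum = 63+53+63+38+150+4+127 = 498 → 01 f2.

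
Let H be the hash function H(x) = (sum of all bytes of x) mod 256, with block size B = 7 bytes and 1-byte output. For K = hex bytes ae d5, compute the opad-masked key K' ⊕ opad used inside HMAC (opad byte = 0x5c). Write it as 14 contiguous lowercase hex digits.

f2895c5c5c5c5c

Key hex bytes ae d5 is 2 bytes ≤ B = 7; zero-pad to 7 bytes: K' = ae d5 00 00 00 00 00.
XOR each byte with 0x5c: ae⊕5c=f2, d5⊕5c=89, 00⊕5c=5c, 00⊕5c=5c, 00⊕5c=5c, 00⊕5c=5c, 00⊕5c=5c.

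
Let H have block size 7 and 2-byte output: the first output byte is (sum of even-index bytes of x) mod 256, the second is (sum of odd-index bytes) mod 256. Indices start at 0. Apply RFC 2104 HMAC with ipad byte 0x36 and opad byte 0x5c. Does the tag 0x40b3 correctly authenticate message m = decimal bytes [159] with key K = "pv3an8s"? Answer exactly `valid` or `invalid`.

Key "pv3an8s" = 70 76 33 61 6e 38 73 is exactly B = 7 bytes: K' = 70 76 33 61 6e 38 73.
K' ⊕ ipad = 46 40 05 57 58 0e 45; K' ⊕ opad = 2c 2a 6f 3d 32 64 2f.
Inner hash: even-index sum = 232 mod 256 = 232; odd-index sum = 324 mod 256 = 68 → e8 44.
Outer hash (recomputed tag): even-index sum = 320 mod 256 = 64; odd-index sum = 435 mod 256 = 179 → 40 b3.
Recomputed tag = 40b3; claimed = 40b3 → match.

valid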